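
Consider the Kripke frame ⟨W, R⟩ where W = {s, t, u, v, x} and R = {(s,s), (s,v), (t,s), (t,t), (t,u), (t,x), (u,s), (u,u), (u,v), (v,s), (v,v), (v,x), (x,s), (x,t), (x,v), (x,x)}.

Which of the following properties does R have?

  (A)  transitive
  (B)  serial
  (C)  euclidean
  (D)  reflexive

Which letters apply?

(A) not transitive: s R v and v R x but not s R x.
(B) serial: every world has an R-successor.
(C) not euclidean: t R s and t R t but not s R t.
(D) reflexive: each world relates to itself.

B, D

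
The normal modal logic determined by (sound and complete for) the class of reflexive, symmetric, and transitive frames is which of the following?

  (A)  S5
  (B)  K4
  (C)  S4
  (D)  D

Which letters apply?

(A) S5 is determined by exactly this class.
(B) K4 is determined by the class of transitive frames.
(C) S4 is determined by the class of reflexive and transitive frames.
(D) D is determined by the class of serial frames.

A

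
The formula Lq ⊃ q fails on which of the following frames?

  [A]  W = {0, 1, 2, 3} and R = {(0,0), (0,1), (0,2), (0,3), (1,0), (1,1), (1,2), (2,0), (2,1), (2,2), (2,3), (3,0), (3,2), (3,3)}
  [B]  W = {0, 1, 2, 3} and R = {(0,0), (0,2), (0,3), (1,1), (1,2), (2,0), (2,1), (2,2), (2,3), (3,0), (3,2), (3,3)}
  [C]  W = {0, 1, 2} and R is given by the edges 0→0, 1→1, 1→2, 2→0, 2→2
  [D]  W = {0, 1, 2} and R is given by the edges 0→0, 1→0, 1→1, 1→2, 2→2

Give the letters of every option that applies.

The schema Lq ⊃ q is axiom T; it is valid on a frame iff R is reflexive.
(A) R is reflexive (each world relates to itself), so the schema is valid here.
(B) R is reflexive (each world relates to itself), so the schema is valid here.
(C) R is reflexive (each world relates to itself), so the schema is valid here.
(D) R is reflexive (each world relates to itself), so the schema is valid here.

none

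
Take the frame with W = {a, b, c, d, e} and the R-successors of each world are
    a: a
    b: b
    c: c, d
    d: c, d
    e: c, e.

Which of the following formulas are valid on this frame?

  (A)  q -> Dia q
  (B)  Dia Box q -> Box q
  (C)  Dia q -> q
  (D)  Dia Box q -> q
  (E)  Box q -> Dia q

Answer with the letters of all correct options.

A, E

R is reflexive: each world relates to itself.
R is not symmetric: e R c but not c R e.
R is not euclidean: e R c and e R e but not c R e.
R is serial: every world has an R-successor.
R is not a subset of the identity: c R d with c ≠ d.
(A) q -> Dia q (the dual of axiom T) characterises the reflexive frames. R is reflexive — valid.
(B) the dual of axiom 5: valid iff R is euclidean. R is not euclidean — not valid.
(C) Dia q -> q (the converse of T) corresponds to R being a subset of the identity. Here R ⊄ identity, so not valid.
(D) the dual of axiom B: valid iff R is symmetric. R is not symmetric — not valid.
(E) Box q -> Dia q is axiom D, which corresponds to seriality. R is serial — valid.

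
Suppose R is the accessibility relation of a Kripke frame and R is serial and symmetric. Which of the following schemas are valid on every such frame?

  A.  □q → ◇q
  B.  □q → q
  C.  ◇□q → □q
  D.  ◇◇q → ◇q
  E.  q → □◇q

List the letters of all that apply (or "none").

A, E

(A) □q → ◇q (axiom D) characterises the serial frames. Every such R is serial — valid.
(B) axiom T: valid iff R is reflexive. Such an R need not be reflexive — not valid.
(C) ◇□q → □q is the dual of axiom 5, which corresponds to the euclidean property. Such an R need not be euclidean — not valid.
(D) the dual of axiom 4: valid iff R is transitive. Such an R need not be transitive — not valid.
(E) q → □◇q is axiom B, which corresponds to symmetry. Every such R is symmetric — valid.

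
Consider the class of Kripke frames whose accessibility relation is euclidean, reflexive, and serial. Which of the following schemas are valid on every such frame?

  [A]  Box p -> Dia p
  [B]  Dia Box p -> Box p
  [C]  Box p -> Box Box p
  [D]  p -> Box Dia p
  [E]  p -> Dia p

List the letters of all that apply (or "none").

A, B, C, D, E

A relation that is euclidean, reflexive, and serial is also symmetric and transitive.
(A) Box p -> Dia p (axiom D) characterises the serial frames. Every such R is serial — valid.
(B) Dia Box p -> Box p is the dual of axiom 5, which corresponds to the euclidean property. Every such R is euclidean — valid.
(C) Box p -> Box Box p is axiom 4, which corresponds to transitivity. Every such R is transitive — valid.
(D) p -> Box Dia p is axiom B; it is valid on a frame exactly when R is symmetric. Every such R is symmetric, so valid.
(E) p -> Dia p is the dual of axiom T, which corresponds to reflexivity. Every such R is reflexive — valid.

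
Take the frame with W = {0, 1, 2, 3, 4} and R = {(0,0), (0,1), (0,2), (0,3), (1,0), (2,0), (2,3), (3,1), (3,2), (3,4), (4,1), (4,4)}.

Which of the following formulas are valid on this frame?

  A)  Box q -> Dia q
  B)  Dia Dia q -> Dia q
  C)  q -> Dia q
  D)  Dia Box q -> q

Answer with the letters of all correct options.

R is not reflexive: not 1 R 1.
R is not symmetric: 0 R 3 but not 3 R 0.
R is not transitive: 0 R 3 and 3 R 4 but not 0 R 4.
R is serial: every world has an R-successor.
(A) Box q -> Dia q is axiom D, which corresponds to seriality. R is serial — valid.
(B) Dia Dia q -> Dia q (the dual of axiom 4) characterises the transitive frames. R is not transitive — not valid.
(C) q -> Dia q (the dual of axiom T) characterises the reflexive frames. R is not reflexive — not valid.
(D) Dia Box q -> q is the dual of axiom B, which corresponds to symmetry. R is not symmetric — not valid.

A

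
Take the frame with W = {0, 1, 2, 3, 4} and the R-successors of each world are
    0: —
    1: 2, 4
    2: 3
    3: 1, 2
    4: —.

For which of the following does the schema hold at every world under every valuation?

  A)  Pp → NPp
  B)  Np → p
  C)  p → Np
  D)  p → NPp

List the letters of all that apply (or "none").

R is not reflexive: not 0 R 0.
R is not symmetric: 1 R 2 but not 2 R 1.
R is not euclidean: 1 R 2 and 1 R 4 but not 2 R 4.
R is not a subset of the identity: 1 R 2 with 1 ≠ 2.
(A) Pp → NPp (axiom 5) characterises the euclidean frames. R is not euclidean — not valid.
(B) axiom T: valid iff R is reflexive. R is not reflexive — not valid.
(C) p → Np (equivalent to ◇p→p) corresponds to R being a subset of the identity. Here R ⊄ identity, so not valid.
(D) p → NPp is axiom B; it is valid on a frame exactly when R is symmetric. R is not symmetric, so not valid.

none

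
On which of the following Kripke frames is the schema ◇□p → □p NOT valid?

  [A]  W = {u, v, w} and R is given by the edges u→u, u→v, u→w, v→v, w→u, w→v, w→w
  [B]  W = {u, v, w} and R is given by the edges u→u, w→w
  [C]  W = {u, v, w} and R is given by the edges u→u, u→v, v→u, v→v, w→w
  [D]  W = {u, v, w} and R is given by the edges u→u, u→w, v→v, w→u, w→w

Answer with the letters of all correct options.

A

The schema ◇□p → □p is the dual of axiom 5; it is valid on a frame iff R is euclidean.
(A) R is not euclidean (u R v and u R u but not v R u), so the schema fails here.
(B) R is euclidean (any two R-successors of the same world are R-related), so the schema is valid here.
(C) R is euclidean (any two R-successors of the same world are R-related), so the schema is valid here.
(D) R is euclidean (any two R-successors of the same world are R-related), so the schema is valid here.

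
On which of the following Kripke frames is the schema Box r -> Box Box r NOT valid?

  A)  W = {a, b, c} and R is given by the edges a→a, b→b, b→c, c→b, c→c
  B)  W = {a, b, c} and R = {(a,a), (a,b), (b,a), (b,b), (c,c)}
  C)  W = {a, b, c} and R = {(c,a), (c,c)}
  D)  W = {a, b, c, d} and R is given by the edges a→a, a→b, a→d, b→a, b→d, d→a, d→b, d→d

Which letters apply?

D

The schema Box r -> Box Box r is axiom 4; it is valid on a frame iff R is transitive.
(A) R is transitive (R is closed under composition), so the schema is valid here.
(B) R is transitive (R is closed under composition), so the schema is valid here.
(C) R is transitive (R is closed under composition), so the schema is valid here.
(D) R is not transitive (b R a and a R b but not b R b), so the schema fails here.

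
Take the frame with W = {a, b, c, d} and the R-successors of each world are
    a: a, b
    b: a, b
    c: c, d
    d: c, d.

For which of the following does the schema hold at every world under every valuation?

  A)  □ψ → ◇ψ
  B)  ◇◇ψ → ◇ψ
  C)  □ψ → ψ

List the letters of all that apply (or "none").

R is reflexive: each world relates to itself.
R is transitive: R is closed under composition.
R is serial: every world has an R-successor.
(A) □ψ → ◇ψ is axiom D, which corresponds to seriality. R is serial — valid.
(B) ◇◇ψ → ◇ψ is the dual of axiom 4; it is valid on a frame exactly when R is transitive. R is transitive, so valid.
(C) □ψ → ψ (axiom T) characterises the reflexive frames. R is reflexive — valid.

A, B, C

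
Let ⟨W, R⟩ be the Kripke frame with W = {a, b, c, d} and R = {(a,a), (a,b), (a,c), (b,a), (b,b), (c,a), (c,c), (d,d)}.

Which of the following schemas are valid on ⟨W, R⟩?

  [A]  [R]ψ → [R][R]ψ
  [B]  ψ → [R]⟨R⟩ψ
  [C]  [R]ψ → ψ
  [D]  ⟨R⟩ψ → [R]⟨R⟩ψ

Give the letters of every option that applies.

B, C

R is reflexive: each world relates to itself.
R is symmetric: every R-edge is matched by its reverse.
R is not transitive: b R a and a R c but not b R c.
R is not euclidean: a R b and a R c but not b R c.
(A) [R]ψ → [R][R]ψ is axiom 4; it is valid on a frame exactly when R is transitive. R is not transitive, so not valid.
(B) axiom B: valid iff R is symmetric. R is symmetric — valid.
(C) [R]ψ → ψ is axiom T; it is valid on a frame exactly when R is reflexive. R is reflexive, so valid.
(D) ⟨R⟩ψ → [R]⟨R⟩ψ is axiom 5, which corresponds to the euclidean property. R is not euclidean — not valid.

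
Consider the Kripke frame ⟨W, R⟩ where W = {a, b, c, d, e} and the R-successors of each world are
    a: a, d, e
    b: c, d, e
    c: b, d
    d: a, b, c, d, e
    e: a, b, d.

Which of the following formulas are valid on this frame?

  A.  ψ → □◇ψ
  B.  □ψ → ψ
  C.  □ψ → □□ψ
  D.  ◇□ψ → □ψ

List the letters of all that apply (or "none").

R is not reflexive: not b R b.
R is symmetric: every R-edge is matched by its reverse.
R is not transitive: a R d and d R b but not a R b.
R is not euclidean: b R c and b R e but not c R e.
(A) axiom B: valid iff R is symmetric. R is symmetric — valid.
(B) □ψ → ψ is axiom T, which corresponds to reflexivity. R is not reflexive — not valid.
(C) □ψ → □□ψ is axiom 4; it is valid on a frame exactly when R is transitive. R is not transitive, so not valid.
(D) the dual of axiom 5: valid iff R is euclidean. R is not euclidean — not valid.

A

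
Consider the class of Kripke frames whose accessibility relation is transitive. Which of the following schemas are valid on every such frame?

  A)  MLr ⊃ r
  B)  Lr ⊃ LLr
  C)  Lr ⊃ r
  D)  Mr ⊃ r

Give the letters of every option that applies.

B

(A) MLr ⊃ r (the dual of axiom B) characterises the symmetric frames. Such an R need not be symmetric — not valid.
(B) Lr ⊃ LLr is axiom 4; it is valid on a frame exactly when R is transitive. Every such R is transitive, so valid.
(C) Lr ⊃ r (axiom T) characterises the reflexive frames. Such an R need not be reflexive — not valid.
(D) Mr ⊃ r is the converse of T; it holds exactly when R ⊆ identity. Such an R need not be a subset of the identity — not valid.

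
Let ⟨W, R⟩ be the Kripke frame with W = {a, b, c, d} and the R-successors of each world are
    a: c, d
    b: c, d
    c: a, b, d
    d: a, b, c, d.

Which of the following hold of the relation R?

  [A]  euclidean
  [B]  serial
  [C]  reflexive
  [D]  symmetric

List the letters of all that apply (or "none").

(A) not euclidean: c R a and c R b but not a R b.
(B) serial: every world has an R-successor.
(C) not reflexive: not a R a.
(D) symmetric: every R-edge is matched by its reverse.

B, D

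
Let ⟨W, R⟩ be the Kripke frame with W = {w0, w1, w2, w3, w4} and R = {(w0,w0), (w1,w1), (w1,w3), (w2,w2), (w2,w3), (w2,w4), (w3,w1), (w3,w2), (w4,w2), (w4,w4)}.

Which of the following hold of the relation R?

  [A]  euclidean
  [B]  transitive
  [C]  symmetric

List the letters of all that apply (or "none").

(A) not euclidean: w2 R w3 and w2 R w4 but not w3 R w4.
(B) not transitive: w1 R w3 and w3 R w2 but not w1 R w2.
(C) symmetric: every R-edge is matched by its reverse.

C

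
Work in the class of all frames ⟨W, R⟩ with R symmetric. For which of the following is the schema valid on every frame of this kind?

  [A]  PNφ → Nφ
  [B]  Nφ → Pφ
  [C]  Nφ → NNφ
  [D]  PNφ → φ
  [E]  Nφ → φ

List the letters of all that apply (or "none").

D

(A) PNφ → Nφ is the dual of axiom 5, which corresponds to the euclidean property. Such an R need not be euclidean — not valid.
(B) axiom D: valid iff R is serial. Such an R need not be serial — not valid.
(C) axiom 4: valid iff R is transitive. Such an R need not be transitive — not valid.
(D) the dual of axiom B: valid iff R is symmetric. Every such R is symmetric — valid.
(E) Nφ → φ (axiom T) characterises the reflexive frames. Such an R need not be reflexive — not valid.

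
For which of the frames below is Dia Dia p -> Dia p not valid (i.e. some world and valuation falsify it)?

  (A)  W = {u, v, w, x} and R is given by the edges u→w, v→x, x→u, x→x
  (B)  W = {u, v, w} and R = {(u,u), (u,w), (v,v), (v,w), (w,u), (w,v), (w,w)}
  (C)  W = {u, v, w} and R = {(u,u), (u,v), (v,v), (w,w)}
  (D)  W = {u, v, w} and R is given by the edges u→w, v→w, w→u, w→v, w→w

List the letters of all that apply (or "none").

The schema Dia Dia p -> Dia p is the dual of axiom 4; it is valid on a frame iff R is transitive.
(A) R is not transitive (v R x and x R u but not v R u), so the schema fails here.
(B) R is not transitive (u R w and w R v but not u R v), so the schema fails here.
(C) R is transitive (R is closed under composition), so the schema is valid here.
(D) R is not transitive (u R w and w R u but not u R u), so the schema fails here.

A, B, D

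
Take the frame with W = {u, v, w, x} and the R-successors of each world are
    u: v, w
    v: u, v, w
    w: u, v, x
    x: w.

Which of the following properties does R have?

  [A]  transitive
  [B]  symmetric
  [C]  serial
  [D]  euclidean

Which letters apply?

(A) not transitive: u R v and v R u but not u R u.
(B) symmetric: every R-edge is matched by its reverse.
(C) serial: every world has an R-successor.
(D) not euclidean: w R u and w R x but not u R x.

B, C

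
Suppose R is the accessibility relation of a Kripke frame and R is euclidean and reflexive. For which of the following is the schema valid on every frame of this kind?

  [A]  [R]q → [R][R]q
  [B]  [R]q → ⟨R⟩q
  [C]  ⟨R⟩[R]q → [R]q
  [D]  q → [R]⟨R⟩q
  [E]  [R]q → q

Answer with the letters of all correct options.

A, B, C, D, E

A reflexive euclidean relation is also symmetric (from wRw and wRv the euclidean condition gives vRw) and hence transitive; it is an equivalence relation.
(A) axiom 4: valid iff R is transitive. Every such R is transitive — valid.
(B) [R]q → ⟨R⟩q (axiom D) characterises the serial frames. Every such R is serial — valid.
(C) the dual of axiom 5: valid iff R is euclidean. Every such R is euclidean — valid.
(D) q → [R]⟨R⟩q is axiom B; it is valid on a frame exactly when R is symmetric. Every such R is symmetric, so valid.
(E) axiom T: valid iff R is reflexive. Every such R is reflexive — valid.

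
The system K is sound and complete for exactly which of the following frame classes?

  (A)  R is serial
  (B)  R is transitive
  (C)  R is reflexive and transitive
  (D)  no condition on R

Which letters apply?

D

(A) this class determines D, not K.
(B) this class determines K4, not K.
(C) this class determines S4, not K.
(D) K is sound and complete for exactly this class.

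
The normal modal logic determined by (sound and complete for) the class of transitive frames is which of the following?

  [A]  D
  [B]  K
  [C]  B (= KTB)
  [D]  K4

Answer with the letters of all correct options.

D

(A) D is determined by the class of serial frames.
(B) K is determined by the class of arbitrary frames.
(C) B (= KTB) is determined by the class of reflexive and symmetric frames.
(D) K4 is determined by exactly this class.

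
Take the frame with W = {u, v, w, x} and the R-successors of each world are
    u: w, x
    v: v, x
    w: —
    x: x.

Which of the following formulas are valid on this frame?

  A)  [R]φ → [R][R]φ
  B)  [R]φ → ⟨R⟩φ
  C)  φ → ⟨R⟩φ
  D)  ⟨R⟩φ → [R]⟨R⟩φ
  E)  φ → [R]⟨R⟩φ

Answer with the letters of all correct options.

R is not reflexive: not u R u.
R is not symmetric: u R w but not w R u.
R is transitive: R is closed under composition.
R is not euclidean: u R w and u R x but not w R x.
R is not serial: w has no R-successor.
(A) [R]φ → [R][R]φ (axiom 4) characterises the transitive frames. R is transitive — valid.
(B) [R]φ → ⟨R⟩φ is axiom D; it is valid on a frame exactly when R is serial. R is not serial, so not valid.
(C) φ → ⟨R⟩φ is the dual of axiom T, which corresponds to reflexivity. R is not reflexive — not valid.
(D) ⟨R⟩φ → [R]⟨R⟩φ is axiom 5; it is valid on a frame exactly when R is euclidean. R is not euclidean, so not valid.
(E) φ → [R]⟨R⟩φ (axiom B) characterises the symmetric frames. R is not symmetric — not valid.

A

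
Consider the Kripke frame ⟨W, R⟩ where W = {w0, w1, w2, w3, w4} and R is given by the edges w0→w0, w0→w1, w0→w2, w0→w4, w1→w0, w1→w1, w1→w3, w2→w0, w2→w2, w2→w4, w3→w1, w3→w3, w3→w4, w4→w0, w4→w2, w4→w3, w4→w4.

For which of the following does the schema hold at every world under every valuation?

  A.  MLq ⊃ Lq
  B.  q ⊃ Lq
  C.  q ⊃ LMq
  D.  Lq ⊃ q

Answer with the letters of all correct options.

R is reflexive: each world relates to itself.
R is symmetric: every R-edge is matched by its reverse.
R is not euclidean: w0 R w1 and w0 R w2 but not w1 R w2.
R is not a subset of the identity: w0 R w1 with w0 ≠ w1.
(A) the dual of axiom 5: valid iff R is euclidean. R is not euclidean — not valid.
(B) q ⊃ Lq (equivalent to ◇p→p) corresponds to R being a subset of the identity. Here R ⊄ identity, so not valid.
(C) axiom B: valid iff R is symmetric. R is symmetric — valid.
(D) axiom T: valid iff R is reflexive. R is reflexive — valid.

C, D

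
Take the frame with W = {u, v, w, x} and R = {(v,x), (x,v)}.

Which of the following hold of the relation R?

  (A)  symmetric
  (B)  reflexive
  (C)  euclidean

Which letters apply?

(A) symmetric: every R-edge is matched by its reverse.
(B) not reflexive: not u R u.
(C) not euclidean: v R x and v R x but not x R x.

A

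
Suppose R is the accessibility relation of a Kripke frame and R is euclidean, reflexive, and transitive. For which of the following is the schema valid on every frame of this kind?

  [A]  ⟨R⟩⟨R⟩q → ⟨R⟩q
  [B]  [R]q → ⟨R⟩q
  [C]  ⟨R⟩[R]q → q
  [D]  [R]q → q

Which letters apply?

A, B, C, D

A relation that is euclidean, reflexive, and transitive is also serial and symmetric.
(A) ⟨R⟩⟨R⟩q → ⟨R⟩q is the dual of axiom 4; it is valid on a frame exactly when R is transitive. Every such R is transitive, so valid.
(B) [R]q → ⟨R⟩q is axiom D; it is valid on a frame exactly when R is serial. Every such R is serial, so valid.
(C) ⟨R⟩[R]q → q (the dual of axiom B) characterises the symmetric frames. Every such R is symmetric — valid.
(D) [R]q → q is axiom T, which corresponds to reflexivity. Every such R is reflexive — valid.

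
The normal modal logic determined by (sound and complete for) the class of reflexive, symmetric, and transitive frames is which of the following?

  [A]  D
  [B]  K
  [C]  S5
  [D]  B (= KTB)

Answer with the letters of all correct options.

C

(A) D is determined by the class of serial frames.
(B) K is determined by the class of arbitrary frames.
(C) S5 is determined by exactly this class.
(D) B (= KTB) is determined by the class of reflexive and symmetric frames.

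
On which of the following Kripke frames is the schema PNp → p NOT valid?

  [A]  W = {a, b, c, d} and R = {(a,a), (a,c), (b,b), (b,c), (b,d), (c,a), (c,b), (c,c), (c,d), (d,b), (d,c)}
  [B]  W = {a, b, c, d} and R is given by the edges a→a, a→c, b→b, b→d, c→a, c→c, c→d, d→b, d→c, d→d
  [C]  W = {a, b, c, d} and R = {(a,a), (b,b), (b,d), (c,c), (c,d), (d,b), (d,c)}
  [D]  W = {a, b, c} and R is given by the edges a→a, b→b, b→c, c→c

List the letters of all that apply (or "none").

D

The schema PNp → p is the dual of axiom B; it is valid on a frame iff R is symmetric.
(A) R is symmetric (every R-edge is matched by its reverse), so the schema is valid here.
(B) R is symmetric (every R-edge is matched by its reverse), so the schema is valid here.
(C) R is symmetric (every R-edge is matched by its reverse), so the schema is valid here.
(D) R is not symmetric (b R c but not c R b), so the schema fails here.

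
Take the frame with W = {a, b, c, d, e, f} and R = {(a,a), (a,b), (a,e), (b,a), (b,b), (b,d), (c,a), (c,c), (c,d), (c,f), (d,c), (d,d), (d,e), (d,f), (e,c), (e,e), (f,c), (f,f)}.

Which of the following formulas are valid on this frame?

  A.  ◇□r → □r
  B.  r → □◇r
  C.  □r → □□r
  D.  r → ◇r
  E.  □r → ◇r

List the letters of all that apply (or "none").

R is reflexive: each world relates to itself.
R is not symmetric: a R e but not e R a.
R is not transitive: a R b and b R d but not a R d.
R is not euclidean: a R b and a R e but not b R e.
R is serial: every world has an R-successor.
(A) ◇□r → □r (the dual of axiom 5) characterises the euclidean frames. R is not euclidean — not valid.
(B) r → □◇r is axiom B, which corresponds to symmetry. R is not symmetric — not valid.
(C) □r → □□r (axiom 4) characterises the transitive frames. R is not transitive — not valid.
(D) the dual of axiom T: valid iff R is reflexive. R is reflexive — valid.
(E) □r → ◇r is axiom D, which corresponds to seriality. R is serial — valid.

D, E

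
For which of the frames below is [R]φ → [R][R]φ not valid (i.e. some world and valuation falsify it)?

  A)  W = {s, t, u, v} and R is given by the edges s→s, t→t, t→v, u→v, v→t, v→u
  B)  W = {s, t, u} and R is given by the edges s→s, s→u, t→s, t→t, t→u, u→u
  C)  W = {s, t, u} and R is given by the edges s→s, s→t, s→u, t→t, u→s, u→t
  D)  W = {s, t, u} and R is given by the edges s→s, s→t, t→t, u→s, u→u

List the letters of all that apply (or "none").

A, C, D

The schema [R]φ → [R][R]φ is axiom 4; it is valid on a frame iff R is transitive.
(A) R is not transitive (t R v and v R u but not t R u), so the schema fails here.
(B) R is transitive (R is closed under composition), so the schema is valid here.
(C) R is not transitive (u R s and s R u but not u R u), so the schema fails here.
(D) R is not transitive (u R s and s R t but not u R t), so the schema fails here.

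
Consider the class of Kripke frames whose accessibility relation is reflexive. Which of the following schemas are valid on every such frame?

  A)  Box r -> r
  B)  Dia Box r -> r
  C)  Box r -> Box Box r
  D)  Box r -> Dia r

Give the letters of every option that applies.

A reflexive relation is serial.
(A) Box r -> r is axiom T; it is valid on a frame exactly when R is reflexive. Every such R is reflexive, so valid.
(B) Dia Box r -> r (the dual of axiom B) characterises the symmetric frames. Such an R need not be symmetric — not valid.
(C) Box r -> Box Box r (axiom 4) characterises the transitive frames. Such an R need not be transitive — not valid.
(D) axiom D: valid iff R is serial. Every such R is serial — valid.

A, D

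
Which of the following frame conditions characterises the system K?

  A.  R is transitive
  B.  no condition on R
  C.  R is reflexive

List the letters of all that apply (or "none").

(A) this class determines K4, not K.
(B) K is sound and complete for exactly this class.
(C) this class determines T (= KT), not K.

B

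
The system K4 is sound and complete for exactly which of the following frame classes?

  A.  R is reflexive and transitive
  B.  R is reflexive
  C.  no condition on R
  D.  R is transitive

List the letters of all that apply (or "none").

D

(A) this class determines S4, not K4.
(B) this class determines T (= KT), not K4.
(C) this class determines K, not K4.
(D) K4 is sound and complete for exactly this class.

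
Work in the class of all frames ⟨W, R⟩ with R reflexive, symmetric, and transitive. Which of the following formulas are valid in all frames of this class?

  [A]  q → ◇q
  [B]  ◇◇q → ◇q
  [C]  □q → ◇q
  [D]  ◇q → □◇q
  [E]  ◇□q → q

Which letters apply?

A relation that is reflexive, symmetric, and transitive is also euclidean and serial.
(A) q → ◇q (the dual of axiom T) characterises the reflexive frames. Every such R is reflexive — valid.
(B) ◇◇q → ◇q is the dual of axiom 4; it is valid on a frame exactly when R is transitive. Every such R is transitive, so valid.
(C) □q → ◇q is axiom D, which corresponds to seriality. Every such R is serial — valid.
(D) axiom 5: valid iff R is euclidean. Every such R is euclidean — valid.
(E) ◇□q → q is the dual of axiom B; it is valid on a frame exactly when R is symmetric. Every such R is symmetric, so valid.

A, B, C, D, E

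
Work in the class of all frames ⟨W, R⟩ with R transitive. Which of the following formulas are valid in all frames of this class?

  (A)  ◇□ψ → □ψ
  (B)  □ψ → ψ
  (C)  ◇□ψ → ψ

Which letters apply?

(A) ◇□ψ → □ψ is the dual of axiom 5, which corresponds to the euclidean property. Such an R need not be euclidean — not valid.
(B) □ψ → ψ (axiom T) characterises the reflexive frames. Such an R need not be reflexive — not valid.
(C) the dual of axiom B: valid iff R is symmetric. Such an R need not be symmetric — not valid.

none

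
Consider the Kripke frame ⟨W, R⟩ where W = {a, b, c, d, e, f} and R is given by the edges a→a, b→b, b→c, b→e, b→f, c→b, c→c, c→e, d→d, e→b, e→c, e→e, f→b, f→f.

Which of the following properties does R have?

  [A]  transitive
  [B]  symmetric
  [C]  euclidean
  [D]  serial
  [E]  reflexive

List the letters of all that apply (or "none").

B, D, E

(A) not transitive: c R b and b R f but not c R f.
(B) symmetric: every R-edge is matched by its reverse.
(C) not euclidean: b R c and b R f but not c R f.
(D) serial: every world has an R-successor.
(E) reflexive: each world relates to itself.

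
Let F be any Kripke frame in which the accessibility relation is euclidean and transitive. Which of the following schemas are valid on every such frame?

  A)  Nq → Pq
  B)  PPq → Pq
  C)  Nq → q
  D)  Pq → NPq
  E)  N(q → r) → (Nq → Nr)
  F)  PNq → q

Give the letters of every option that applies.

(A) Nq → Pq is axiom D; it is valid on a frame exactly when R is serial. Such an R need not be serial, so not valid.
(B) the dual of axiom 4: valid iff R is transitive. Every such R is transitive — valid.
(C) Nq → q (axiom T) characterises the reflexive frames. Such an R need not be reflexive — not valid.
(D) Pq → NPq is axiom 5, which corresponds to the euclidean property. Every such R is euclidean — valid.
(E) N(q → r) → (Nq → Nr) is axiom K, valid on every Kripke frame — valid.
(F) PNq → q (the dual of axiom B) characterises the symmetric frames. Such an R need not be symmetric — not valid.

B, D, E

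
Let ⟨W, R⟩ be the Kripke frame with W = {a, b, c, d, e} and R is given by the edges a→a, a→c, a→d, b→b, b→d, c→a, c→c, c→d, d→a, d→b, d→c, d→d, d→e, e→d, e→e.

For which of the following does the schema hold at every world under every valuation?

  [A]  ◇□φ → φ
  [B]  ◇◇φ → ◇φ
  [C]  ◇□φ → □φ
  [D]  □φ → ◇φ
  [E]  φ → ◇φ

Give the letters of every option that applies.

A, D, E

R is reflexive: each world relates to itself.
R is symmetric: every R-edge is matched by its reverse.
R is not transitive: a R d and d R b but not a R b.
R is not euclidean: d R a and d R b but not a R b.
R is serial: every world has an R-successor.
(A) ◇□φ → φ (the dual of axiom B) characterises the symmetric frames. R is symmetric — valid.
(B) ◇◇φ → ◇φ is the dual of axiom 4, which corresponds to transitivity. R is not transitive — not valid.
(C) ◇□φ → □φ is the dual of axiom 5, which corresponds to the euclidean property. R is not euclidean — not valid.
(D) □φ → ◇φ (axiom D) characterises the serial frames. R is serial — valid.
(E) the dual of axiom T: valid iff R is reflexive. R is reflexive — valid.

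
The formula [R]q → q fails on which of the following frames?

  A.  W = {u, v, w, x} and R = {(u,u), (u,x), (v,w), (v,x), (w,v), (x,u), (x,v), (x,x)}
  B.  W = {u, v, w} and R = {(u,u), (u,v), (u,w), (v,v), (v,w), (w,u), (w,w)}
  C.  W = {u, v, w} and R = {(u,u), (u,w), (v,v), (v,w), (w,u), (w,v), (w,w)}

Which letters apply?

The schema [R]q → q is axiom T; it is valid on a frame iff R is reflexive.
(A) R is not reflexive (not v R v), so the schema fails here.
(B) R is reflexive (each world relates to itself), so the schema is valid here.
(C) R is reflexive (each world relates to itself), so the schema is valid here.

A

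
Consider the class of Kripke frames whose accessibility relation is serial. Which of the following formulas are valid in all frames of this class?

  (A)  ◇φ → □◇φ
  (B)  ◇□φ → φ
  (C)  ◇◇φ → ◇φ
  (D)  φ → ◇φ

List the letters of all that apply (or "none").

none

(A) axiom 5: valid iff R is euclidean. Such an R need not be euclidean — not valid.
(B) ◇□φ → φ is the dual of axiom B; it is valid on a frame exactly when R is symmetric. Such an R need not be symmetric, so not valid.
(C) ◇◇φ → ◇φ (the dual of axiom 4) characterises the transitive frames. Such an R need not be transitive — not valid.
(D) φ → ◇φ is the dual of axiom T; it is valid on a frame exactly when R is reflexive. Such an R need not be reflexive, so not valid.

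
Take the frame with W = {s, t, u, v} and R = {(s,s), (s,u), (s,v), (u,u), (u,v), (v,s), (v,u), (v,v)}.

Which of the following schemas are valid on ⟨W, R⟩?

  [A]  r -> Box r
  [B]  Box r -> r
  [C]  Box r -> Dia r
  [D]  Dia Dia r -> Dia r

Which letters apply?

R is not reflexive: not t R t.
R is not transitive: u R v and v R s but not u R s.
R is not serial: t has no R-successor.
R is not a subset of the identity: s R u with s ≠ u.
(A) r -> Box r is valid only on frames where every R-edge is a self-loop. Here R ⊄ identity — not valid.
(B) Box r -> r is axiom T, which corresponds to reflexivity. R is not reflexive — not valid.
(C) Box r -> Dia r is axiom D; it is valid on a frame exactly when R is serial. R is not serial, so not valid.
(D) Dia Dia r -> Dia r (the dual of axiom 4) characterises the transitive frames. R is not transitive — not valid.

none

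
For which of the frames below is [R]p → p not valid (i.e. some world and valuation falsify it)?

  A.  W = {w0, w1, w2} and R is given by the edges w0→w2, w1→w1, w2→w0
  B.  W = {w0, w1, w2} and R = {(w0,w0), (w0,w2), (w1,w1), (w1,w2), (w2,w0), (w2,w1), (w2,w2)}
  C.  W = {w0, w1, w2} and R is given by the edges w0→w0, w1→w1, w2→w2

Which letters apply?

The schema [R]p → p is axiom T; it is valid on a frame iff R is reflexive.
(A) R is not reflexive (not w0 R w0), so the schema fails here.
(B) R is reflexive (each world relates to itself), so the schema is valid here.
(C) R is reflexive (each world relates to itself), so the schema is valid here.

A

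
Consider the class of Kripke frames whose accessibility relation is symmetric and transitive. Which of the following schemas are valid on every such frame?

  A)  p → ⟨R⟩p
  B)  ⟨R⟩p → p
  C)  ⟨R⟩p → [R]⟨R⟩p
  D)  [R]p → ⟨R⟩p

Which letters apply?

A symmetric transitive relation is euclidean (uRv and uRw give vRu by symmetry, then vRw by transitivity).
(A) the dual of axiom T: valid iff R is reflexive. Such an R need not be reflexive — not valid.
(B) ⟨R⟩p → p is the converse of T; it holds exactly when R ⊆ identity. Such an R need not be a subset of the identity — not valid.
(C) ⟨R⟩p → [R]⟨R⟩p (axiom 5) characterises the euclidean frames. Every such R is euclidean — valid.
(D) [R]p → ⟨R⟩p is axiom D; it is valid on a frame exactly when R is serial. Such an R need not be serial, so not valid.

C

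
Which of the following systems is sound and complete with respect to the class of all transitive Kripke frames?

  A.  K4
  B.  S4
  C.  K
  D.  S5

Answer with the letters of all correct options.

(A) K4 is determined by exactly this class.
(B) S4 is determined by the class of reflexive and transitive frames.
(C) K is determined by the class of arbitrary frames.
(D) S5 is determined by the class of reflexive, symmetric, and transitive frames.

A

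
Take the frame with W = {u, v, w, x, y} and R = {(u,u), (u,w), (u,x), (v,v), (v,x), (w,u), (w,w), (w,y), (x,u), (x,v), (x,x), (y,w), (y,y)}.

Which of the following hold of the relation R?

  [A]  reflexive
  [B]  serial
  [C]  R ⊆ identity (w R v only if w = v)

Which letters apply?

A, B

(A) reflexive: each world relates to itself.
(B) serial: every world has an R-successor.
(C) not ⊆ identity: u R w with u ≠ w.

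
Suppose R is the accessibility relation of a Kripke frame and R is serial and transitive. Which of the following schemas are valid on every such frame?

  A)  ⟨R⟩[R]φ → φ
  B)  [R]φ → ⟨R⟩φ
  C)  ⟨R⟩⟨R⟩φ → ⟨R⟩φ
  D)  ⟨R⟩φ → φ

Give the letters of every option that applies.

B, C

(A) ⟨R⟩[R]φ → φ is the dual of axiom B; it is valid on a frame exactly when R is symmetric. Such an R need not be symmetric, so not valid.
(B) [R]φ → ⟨R⟩φ (axiom D) characterises the serial frames. Every such R is serial — valid.
(C) ⟨R⟩⟨R⟩φ → ⟨R⟩φ is the dual of axiom 4, which corresponds to transitivity. Every such R is transitive — valid.
(D) ⟨R⟩φ → φ is the converse of T; it holds exactly when R ⊆ identity. Such an R need not be a subset of the identity — not valid.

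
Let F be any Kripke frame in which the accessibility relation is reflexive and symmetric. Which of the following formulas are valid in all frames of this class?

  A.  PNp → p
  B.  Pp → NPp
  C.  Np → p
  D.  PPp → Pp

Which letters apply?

A, C

Reflexive relations are serial.
(A) PNp → p is the dual of axiom B, which corresponds to symmetry. Every such R is symmetric — valid.
(B) Pp → NPp (axiom 5) characterises the euclidean frames. Such an R need not be euclidean — not valid.
(C) axiom T: valid iff R is reflexive. Every such R is reflexive — valid.
(D) the dual of axiom 4: valid iff R is transitive. Such an R need not be transitive — not valid.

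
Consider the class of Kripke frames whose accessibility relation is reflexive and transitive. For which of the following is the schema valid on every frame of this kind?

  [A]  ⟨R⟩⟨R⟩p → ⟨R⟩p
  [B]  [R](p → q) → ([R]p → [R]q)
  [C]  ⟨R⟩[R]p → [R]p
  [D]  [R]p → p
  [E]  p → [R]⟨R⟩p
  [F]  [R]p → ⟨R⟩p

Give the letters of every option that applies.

Reflexive relations are serial.
(A) the dual of axiom 4: valid iff R is transitive. Every such R is transitive — valid.
(B) this is just K, valid on every normal frame.
(C) ⟨R⟩[R]p → [R]p is the dual of axiom 5; it is valid on a frame exactly when R is euclidean. Such an R need not be euclidean, so not valid.
(D) axiom T: valid iff R is reflexive. Every such R is reflexive — valid.
(E) axiom B: valid iff R is symmetric. Such an R need not be symmetric — not valid.
(F) [R]p → ⟨R⟩p (axiom D) characterises the serial frames. Every such R is serial — valid.

A, B, D, F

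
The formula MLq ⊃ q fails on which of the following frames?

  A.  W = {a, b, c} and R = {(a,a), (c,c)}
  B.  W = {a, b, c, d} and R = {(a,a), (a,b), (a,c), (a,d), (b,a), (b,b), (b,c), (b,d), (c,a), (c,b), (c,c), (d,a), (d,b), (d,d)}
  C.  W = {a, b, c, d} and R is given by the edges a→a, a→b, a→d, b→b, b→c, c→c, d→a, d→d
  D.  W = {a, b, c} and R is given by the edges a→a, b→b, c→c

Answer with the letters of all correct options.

C

The schema MLq ⊃ q is the dual of axiom B; it is valid on a frame iff R is symmetric.
(A) R is symmetric (every R-edge is matched by its reverse), so the schema is valid here.
(B) R is symmetric (every R-edge is matched by its reverse), so the schema is valid here.
(C) R is not symmetric (a R b but not b R a), so the schema fails here.
(D) R is symmetric (every R-edge is matched by its reverse), so the schema is valid here.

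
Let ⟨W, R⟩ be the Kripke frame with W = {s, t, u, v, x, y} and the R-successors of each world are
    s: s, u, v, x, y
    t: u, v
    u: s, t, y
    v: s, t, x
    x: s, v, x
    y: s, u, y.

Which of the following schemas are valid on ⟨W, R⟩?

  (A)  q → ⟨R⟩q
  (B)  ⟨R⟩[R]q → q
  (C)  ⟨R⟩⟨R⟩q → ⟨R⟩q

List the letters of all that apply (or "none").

R is not reflexive: not t R t.
R is symmetric: every R-edge is matched by its reverse.
R is not transitive: s R u and u R t but not s R t.
(A) the dual of axiom T: valid iff R is reflexive. R is not reflexive — not valid.
(B) ⟨R⟩[R]q → q (the dual of axiom B) characterises the symmetric frames. R is symmetric — valid.
(C) the dual of axiom 4: valid iff R is transitive. R is not transitive — not valid.

B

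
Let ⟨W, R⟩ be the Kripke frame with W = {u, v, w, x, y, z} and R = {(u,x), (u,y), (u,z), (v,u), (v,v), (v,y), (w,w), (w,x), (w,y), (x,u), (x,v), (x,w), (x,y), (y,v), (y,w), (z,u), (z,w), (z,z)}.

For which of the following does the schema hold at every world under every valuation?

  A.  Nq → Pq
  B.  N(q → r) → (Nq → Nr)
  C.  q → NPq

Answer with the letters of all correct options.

A, B

R is not symmetric: u R y but not y R u.
R is serial: every world has an R-successor.
(A) Nq → Pq is axiom D; it is valid on a frame exactly when R is serial. R is serial, so valid.
(B) N(q → r) → (Nq → Nr) is the K axiom; it holds on all frames — valid.
(C) q → NPq is axiom B; it is valid on a frame exactly when R is symmetric. R is not symmetric, so not valid.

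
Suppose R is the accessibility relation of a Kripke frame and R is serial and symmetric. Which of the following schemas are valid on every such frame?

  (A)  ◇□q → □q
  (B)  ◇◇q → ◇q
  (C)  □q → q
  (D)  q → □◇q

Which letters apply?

D

(A) ◇□q → □q is the dual of axiom 5; it is valid on a frame exactly when R is euclidean. Such an R need not be euclidean, so not valid.
(B) the dual of axiom 4: valid iff R is transitive. Such an R need not be transitive — not valid.
(C) □q → q is axiom T, which corresponds to reflexivity. Such an R need not be reflexive — not valid.
(D) q → □◇q (axiom B) characterises the symmetric frames. Every such R is symmetric — valid.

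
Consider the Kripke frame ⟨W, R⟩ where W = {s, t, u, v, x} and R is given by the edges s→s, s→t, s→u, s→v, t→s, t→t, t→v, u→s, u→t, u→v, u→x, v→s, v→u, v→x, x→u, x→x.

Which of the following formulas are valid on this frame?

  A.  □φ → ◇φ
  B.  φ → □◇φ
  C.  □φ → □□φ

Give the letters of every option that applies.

A

R is not symmetric: t R v but not v R t.
R is not transitive: s R u and u R x but not s R x.
R is serial: every world has an R-successor.
(A) □φ → ◇φ is axiom D, which corresponds to seriality. R is serial — valid.
(B) φ → □◇φ (axiom B) characterises the symmetric frames. R is not symmetric — not valid.
(C) axiom 4: valid iff R is transitive. R is not transitive — not valid.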